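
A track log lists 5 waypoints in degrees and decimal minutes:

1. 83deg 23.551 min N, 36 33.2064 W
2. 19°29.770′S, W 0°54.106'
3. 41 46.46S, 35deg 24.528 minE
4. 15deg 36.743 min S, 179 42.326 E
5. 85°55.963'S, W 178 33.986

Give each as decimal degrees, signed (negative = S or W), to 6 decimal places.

1. 83.392517, -36.553440
2. -19.496167, -0.901767
3. -41.774333, 35.408800
4. -15.612383, 179.705433
5. -85.932717, -178.566433

Point 1:
  φ: 23.551′ = 0.392517°; total 83.3925167
  N → positive
  Longitude: 33.2064′ = 0.553440°; total 36.5534400
  W → negative
Point 2:
  φ: 29.77′ = 0.496167°; total 19.4961667
  hemisphere S, so the sign is −
  Longitude: 54.106′ = 0.901767°; total 0.9017667
  W → negative
Point 3:
  Lat: 41 + 46.46/60 = 41.7743333
  hemisphere S, so the sign is −
  λ: 35 + 24.528/60 = 35.4088000
  E ⇒ keep positive
Point 4:
  φ: 36.743′ = 0.612383°; total 15.6123833
  hemisphere S, so the sign is −
  Longitude: 42.326′ = 0.705433°; total 179.7054333
  E → positive
Point 5:
  Latitude: 85 + 55.963/60 = 85.9327167
  hemisphere S, so the sign is −
  Longitude: 178 + 33.986/60 = 178.5664333
  W → negative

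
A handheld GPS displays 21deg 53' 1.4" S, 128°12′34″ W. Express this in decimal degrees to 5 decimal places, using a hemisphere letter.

Lat: 53′ + 1.4″ = 53.02333′; 21 + 53.02333/60 = 21.883722
λ: 12′ + 34″ = 12.56667′; 128 + 12.56667/60 = 128.209444

21.88372° S, 128.20944° W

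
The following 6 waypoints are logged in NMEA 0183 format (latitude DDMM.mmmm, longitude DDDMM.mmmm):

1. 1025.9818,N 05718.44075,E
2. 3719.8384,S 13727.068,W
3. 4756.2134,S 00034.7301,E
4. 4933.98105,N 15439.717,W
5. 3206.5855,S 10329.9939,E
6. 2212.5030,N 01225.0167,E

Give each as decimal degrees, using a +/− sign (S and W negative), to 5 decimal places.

Point 1:
  Lat: degrees = first 2 digits = 10, minutes = 25.9818; 10 + 25.9818/60 = 10.433030
  N ⇒ keep positive
  Lon: split at 3 digits → 057° and 18.44075′; 57 + 18.44075/60 = 57.307346
  E → positive
Point 2:
  Lat: degrees = first 2 digits = 37, minutes = 19.8384; 37 + 19.8384/60 = 37.330640
  hemisphere S, so the sign is −
  λ: degrees = first 3 digits = 137, minutes = 27.068; 137 + 27.068/60 = 137.451133
  W → negative
Point 3:
  φ: split at 2 digits → 47° and 56.2134′; 47 + 56.2134/60 = 47.936890
  hemisphere S, so the sign is −
  Lon: degrees = first 3 digits = 0, minutes = 34.7301; 0 + 34.7301/60 = 0.578835
  E → positive
Point 4:
  Lat: split at 2 digits → 49° and 33.98105′; 49 + 33.98105/60 = 49.566351
  N ⇒ keep positive
  Lon: split at 3 digits → 154° and 39.717′; 154 + 39.717/60 = 154.661950
  W → negative
Point 5:
  φ: degrees = first 2 digits = 32, minutes = 6.5855; 32 + 6.5855/60 = 32.109758
  hemisphere S, so the sign is −
  Longitude: split at 3 digits → 103° and 29.9939′; 103 + 29.9939/60 = 103.499898
  E ⇒ keep positive
Point 6:
  Lat: degrees = first 2 digits = 22, minutes = 12.503; 22 + 12.503/60 = 22.208383
  N ⇒ keep positive
  Lon: degrees = first 3 digits = 12, minutes = 25.0167; 12 + 25.0167/60 = 12.416945
  E ⇒ keep positive

1. 10.43303, 57.30735
2. -37.33064, -137.45113
3. -47.93689, 0.57884
4. 49.56635, -154.66195
5. -32.10976, 103.49990
6. 22.20838, 12.41695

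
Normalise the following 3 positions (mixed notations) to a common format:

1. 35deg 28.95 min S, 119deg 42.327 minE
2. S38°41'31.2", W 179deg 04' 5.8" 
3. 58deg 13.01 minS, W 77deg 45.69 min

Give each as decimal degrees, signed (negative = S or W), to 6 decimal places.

Point 1:
  φ: 28.95′ = 0.482500°; total 35.4825000
  S → negative
  Lon: 42.327′ = 0.705450°; total 119.7054500
  E ⇒ keep positive
Point 2:
  Latitude: 41′ + 31.2″ = 41.52000′; 38 + 41.52000/60 = 38.6920000
  S → negative
  λ: 179° + 4/60 + 5.8/3600 = 179 + 0.066667 + 0.001611 = 179.0682778
  W ⇒ negate
Point 3:
  Latitude: 13.01′ = 0.216833°; total 58.2168333
  S ⇒ negate
  Longitude: 77 + 45.69/60 = 77.7615000
  hemisphere W, so the sign is −

1. -35.482500, 119.705450
2. -38.692000, -179.068278
3. -58.216833, -77.761500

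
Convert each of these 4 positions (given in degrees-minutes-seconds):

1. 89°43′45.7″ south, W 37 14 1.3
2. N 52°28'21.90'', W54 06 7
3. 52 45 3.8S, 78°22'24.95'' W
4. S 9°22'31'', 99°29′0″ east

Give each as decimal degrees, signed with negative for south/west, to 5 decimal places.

Point 1:
  Lat: 43′ + 45.7″ = 43.76167′; 89 + 43.76167/60 = 89.729361
  S ⇒ negate
  Lon: 37 + 14/60 + 1.3/3600 = 37.233694
  hemisphere W, so the sign is −
Point 2:
  Lat: 52 + 28/60 + 21.9/3600 = 52.472750
  N ⇒ keep positive
  λ: 6′ + 7″ = 6.11667′; 54 + 6.11667/60 = 54.101944
  W → negative
Point 3:
  φ: 52 + 45/60 + 3.8/3600 = 52.751056
  S ⇒ negate
  Lon: 78° + 22/60 + 24.95/3600 = 78 + 0.366667 + 0.006931 = 78.373597
  W ⇒ negate
Point 4:
  Latitude: 9 + 22/60 + 31/3600 = 9.375278
  S ⇒ negate
  λ: 29′ + 0″ = 29.00000′; 99 + 29.00000/60 = 99.483333
  E ⇒ keep positive

1. -89.72936, -37.23369
2. 52.47275, -54.10194
3. -52.75106, -78.37360
4. -9.37528, 99.48333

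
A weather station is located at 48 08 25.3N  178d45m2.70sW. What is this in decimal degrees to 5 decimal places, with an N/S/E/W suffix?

48.14036° N, 178.75075° W

φ: 8′ + 25.3″ = 8.42167′; 48 + 8.42167/60 = 48.140361
Longitude: 45′ + 2.7″ = 45.04500′; 178 + 45.04500/60 = 178.750750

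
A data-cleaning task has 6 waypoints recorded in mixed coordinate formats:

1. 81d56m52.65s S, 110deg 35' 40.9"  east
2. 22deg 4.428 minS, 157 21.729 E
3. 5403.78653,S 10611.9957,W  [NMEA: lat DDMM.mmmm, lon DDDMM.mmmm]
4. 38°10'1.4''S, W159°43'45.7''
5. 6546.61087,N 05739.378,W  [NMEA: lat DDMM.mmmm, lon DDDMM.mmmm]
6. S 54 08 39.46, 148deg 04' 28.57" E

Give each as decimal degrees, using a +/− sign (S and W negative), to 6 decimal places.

1. -81.947958, 110.594694
2. -22.073800, 157.362150
3. -54.063109, -106.199928
4. -38.167056, -159.729361
5. 65.776848, -57.656300
6. -54.144294, 148.074603

Point 1:
  Latitude: 56′ + 52.65″ = 56.87750′; 81 + 56.87750/60 = 81.9479583
  hemisphere S, so the sign is −
  Lon: 110° + 35/60 + 40.9/3600 = 110 + 0.583333 + 0.011361 = 110.5946944
  E → positive
Point 2:
  Latitude: 4.428′ = 0.073800°; total 22.0738000
  S ⇒ negate
  Lon: 157 + 21.729/60 = 157.3621500
  E → positive
Point 3:
  Latitude: degrees = first 2 digits = 54, minutes = 3.78653; 54 + 3.78653/60 = 54.0631088
  hemisphere S, so the sign is −
  λ: degrees = first 3 digits = 106, minutes = 11.9957; 106 + 11.9957/60 = 106.1999283
  W → negative
Point 4:
  φ: 38° + 10/60 + 1.4/3600 = 38 + 0.166667 + 0.000389 = 38.1670556
  S ⇒ negate
  Longitude: 43′ + 45.7″ = 43.76167′; 159 + 43.76167/60 = 159.7293611
  hemisphere W, so the sign is −
Point 5:
  φ: split at 2 digits → 65° and 46.61087′; 65 + 46.61087/60 = 65.7768478
  N → positive
  Longitude: split at 3 digits → 057° and 39.378′; 57 + 39.378/60 = 57.6563000
  hemisphere W, so the sign is −
Point 6:
  Lat: 8′ + 39.46″ = 8.65767′; 54 + 8.65767/60 = 54.1442944
  S ⇒ negate
  λ: 148° + 4/60 + 28.57/3600 = 148 + 0.066667 + 0.007936 = 148.0746028
  E ⇒ keep positive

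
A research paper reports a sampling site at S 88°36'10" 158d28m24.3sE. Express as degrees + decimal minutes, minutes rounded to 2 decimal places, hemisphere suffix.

88° 36.17′ S, 158° 28.41′ E

Latitude: seconds/60 = 0.16667; minutes = 36 + 0.16667 = 36.1667
λ: 28 + 24.3/60 = 28.4050′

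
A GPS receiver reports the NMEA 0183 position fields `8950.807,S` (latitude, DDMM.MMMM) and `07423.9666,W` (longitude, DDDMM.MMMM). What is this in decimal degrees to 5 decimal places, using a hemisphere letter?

Lat: degrees = first 2 digits = 89, minutes = 50.807; 89 + 50.807/60 = 89.846783
λ: split at 3 digits → 074° and 23.9666′; 74 + 23.9666/60 = 74.399443

89.84678° S, 74.39944° W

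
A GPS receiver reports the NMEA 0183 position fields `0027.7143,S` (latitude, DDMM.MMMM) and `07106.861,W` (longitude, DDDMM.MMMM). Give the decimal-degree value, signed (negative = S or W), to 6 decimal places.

Lat: split at 2 digits → 00° and 27.7143′; 0 + 27.7143/60 = 0.4619050
hemisphere S, so the sign is −
Lon: split at 3 digits → 071° and 6.861′; 71 + 6.861/60 = 71.1143500
W → negative

-0.461905, -71.114350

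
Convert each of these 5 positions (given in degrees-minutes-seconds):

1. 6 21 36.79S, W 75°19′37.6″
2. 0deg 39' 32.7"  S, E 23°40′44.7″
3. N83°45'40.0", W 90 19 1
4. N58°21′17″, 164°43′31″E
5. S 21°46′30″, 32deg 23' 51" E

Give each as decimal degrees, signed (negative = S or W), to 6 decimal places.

1. -6.360219, -75.327111
2. -0.659083, 23.679083
3. 83.761111, -90.316944
4. 58.354722, 164.725278
5. -21.775000, 32.397500

Point 1:
  Lat: 21′ + 36.79″ = 21.61317′; 6 + 21.61317/60 = 6.3602194
  hemisphere S, so the sign is −
  λ: 19′ + 37.6″ = 19.62667′; 75 + 19.62667/60 = 75.3271111
  W → negative
Point 2:
  φ: 39′ + 32.7″ = 39.54500′; 0 + 39.54500/60 = 0.6590833
  hemisphere S, so the sign is −
  Lon: 23° + 40/60 + 44.7/3600 = 23 + 0.666667 + 0.012417 = 23.6790833
  E → positive
Point 3:
  Latitude: 83 + 45/60 + 40/3600 = 83.7611111
  N → positive
  λ: 90 + 19/60 + 1/3600 = 90.3169444
  W → negative
Point 4:
  φ: 58 + 21/60 + 17/3600 = 58.3547222
  N ⇒ keep positive
  Lon: 164 + 43/60 + 31/3600 = 164.7252778
  E ⇒ keep positive
Point 5:
  φ: 21° + 46/60 + 30/3600 = 21 + 0.766667 + 0.008333 = 21.7750000
  S → negative
  Lon: 23′ + 51″ = 23.85000′; 32 + 23.85000/60 = 32.3975000
  E ⇒ keep positive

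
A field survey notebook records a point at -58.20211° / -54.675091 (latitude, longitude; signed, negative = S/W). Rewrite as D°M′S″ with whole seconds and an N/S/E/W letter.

58°12′8″ S, 54°40′30″ W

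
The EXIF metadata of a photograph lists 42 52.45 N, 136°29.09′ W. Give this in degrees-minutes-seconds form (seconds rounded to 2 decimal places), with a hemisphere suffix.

42°52′27.00″ N, 136°29′5.40″ W

Lat: 52.45000′ → 52′ and 0.45000 × 60 = 27.0000″
λ: fractional minutes 0.09000 × 60 = 5.4000″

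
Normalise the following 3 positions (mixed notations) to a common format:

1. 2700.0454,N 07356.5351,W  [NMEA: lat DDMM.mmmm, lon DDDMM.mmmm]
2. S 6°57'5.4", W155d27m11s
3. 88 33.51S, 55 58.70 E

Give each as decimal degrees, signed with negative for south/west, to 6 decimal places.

1. 27.000757, -73.942252
2. -6.951500, -155.453056
3. -88.558500, 55.978333

Point 1:
  φ: split at 2 digits → 27° and 0.0454′; 27 + 0.0454/60 = 27.0007567
  N → positive
  λ: split at 3 digits → 073° and 56.5351′; 73 + 56.5351/60 = 73.9422517
  W ⇒ negate
Point 2:
  Lat: 57′ + 5.4″ = 57.09000′; 6 + 57.09000/60 = 6.9515000
  S ⇒ negate
  Longitude: 27′ + 11″ = 27.18333′; 155 + 27.18333/60 = 155.4530556
  hemisphere W, so the sign is −
Point 3:
  Latitude: 33.51′ = 0.558500°; total 88.5585000
  S ⇒ negate
  Lon: 58.7′ = 0.978333°; total 55.9783333
  E ⇒ keep positive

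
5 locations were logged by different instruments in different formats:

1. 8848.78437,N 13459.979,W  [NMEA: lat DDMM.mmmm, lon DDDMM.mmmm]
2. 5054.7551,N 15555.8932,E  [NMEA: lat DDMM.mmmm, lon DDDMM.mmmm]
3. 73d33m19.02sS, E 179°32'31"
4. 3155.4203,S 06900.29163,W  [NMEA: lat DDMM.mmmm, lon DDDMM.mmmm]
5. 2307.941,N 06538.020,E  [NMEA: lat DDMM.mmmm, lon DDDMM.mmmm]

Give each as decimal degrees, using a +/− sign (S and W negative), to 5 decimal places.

Point 1:
  Lat: degrees = first 2 digits = 88, minutes = 48.78437; 88 + 48.78437/60 = 88.813073
  N → positive
  Longitude: degrees = first 3 digits = 134, minutes = 59.979; 134 + 59.979/60 = 134.999650
  W → negative
Point 2:
  Latitude: split at 2 digits → 50° and 54.7551′; 50 + 54.7551/60 = 50.912585
  N → positive
  λ: split at 3 digits → 155° and 55.8932′; 155 + 55.8932/60 = 155.931553
  E ⇒ keep positive
Point 3:
  Lat: 73 + 33/60 + 19.02/3600 = 73.555283
  S → negative
  Longitude: 179 + 32/60 + 31/3600 = 179.541944
  E ⇒ keep positive
Point 4:
  Lat: split at 2 digits → 31° and 55.4203′; 31 + 55.4203/60 = 31.923672
  hemisphere S, so the sign is −
  λ: split at 3 digits → 069° and 0.29163′; 69 + 0.29163/60 = 69.004861
  hemisphere W, so the sign is −
Point 5:
  φ: split at 2 digits → 23° and 7.941′; 23 + 7.941/60 = 23.132350
  N → positive
  Longitude: degrees = first 3 digits = 65, minutes = 38.02; 65 + 38.02/60 = 65.633667
  E → positive

1. 88.81307, -134.99965
2. 50.91259, 155.93155
3. -73.55528, 179.54194
4. -31.92367, -69.00486
5. 23.13235, 65.63367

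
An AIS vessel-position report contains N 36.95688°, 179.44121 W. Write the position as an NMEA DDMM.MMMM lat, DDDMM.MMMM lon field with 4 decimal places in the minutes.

3657.4128,N / 17926.4726,W

Latitude: 36° + 0.956880 × 60 = 36° 57.412800′
λ: minutes = (179.441210 − 179) × 60 = 26.472600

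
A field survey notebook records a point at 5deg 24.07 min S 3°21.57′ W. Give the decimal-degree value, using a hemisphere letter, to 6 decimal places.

φ: 5 + 24.07/60 = 5.4011667
λ: 3 + 21.57/60 = 3.3595000

5.401167° S, 3.359500° W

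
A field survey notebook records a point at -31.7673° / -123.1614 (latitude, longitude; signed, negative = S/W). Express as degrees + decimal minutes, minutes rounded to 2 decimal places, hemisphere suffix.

Latitude is negative → S; |value| = 31.767300
Lat: 31° + 0.767300 × 60 = 31° 46.0380′
Longitude is negative → W; |value| = 123.161400
Lon: fractional part 0.161400 → 9.6840 minutes

31° 46.04′ S, 123° 9.68′ W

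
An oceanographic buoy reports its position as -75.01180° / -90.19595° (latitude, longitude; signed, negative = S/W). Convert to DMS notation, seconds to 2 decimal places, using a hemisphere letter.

Latitude is negative → S; |value| = 75.011800
φ: 0.011800 × 60 = 0.70800′ → 0′, remainder × 60 = 42.4800″
Longitude is negative → W; |value| = 90.195950
λ: 0.195950° → 11.75700′; 0.75700 × 60 = 45.4200″

75°00′42.48″ S, 90°11′45.42″ W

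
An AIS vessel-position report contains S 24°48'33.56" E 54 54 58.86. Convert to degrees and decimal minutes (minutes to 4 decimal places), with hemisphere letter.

24° 48.5593′ S, 54° 54.9810′ E

φ: seconds/60 = 0.55933; minutes = 48 + 0.55933 = 48.559333
λ: seconds/60 = 0.98100; minutes = 54 + 0.98100 = 54.981000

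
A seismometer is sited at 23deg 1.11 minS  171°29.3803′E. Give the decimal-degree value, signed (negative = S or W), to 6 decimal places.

-23.018500, 171.489672

φ: 23 + 1.11/60 = 23.0185000
S ⇒ negate
Longitude: 29.3803′ = 0.489672°; total 171.4896717
E → positive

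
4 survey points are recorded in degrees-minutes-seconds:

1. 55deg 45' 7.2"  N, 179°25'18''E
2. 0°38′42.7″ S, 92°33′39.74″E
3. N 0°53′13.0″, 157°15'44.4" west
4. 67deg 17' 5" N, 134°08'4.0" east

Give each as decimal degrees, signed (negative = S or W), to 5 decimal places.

1. 55.75200, 179.42167
2. -0.64519, 92.56104
3. 0.88694, -157.26233
4. 67.28472, 134.13444

Point 1:
  Lat: 45′ + 7.2″ = 45.12000′; 55 + 45.12000/60 = 55.752000
  N → positive
  Longitude: 179° + 25/60 + 18/3600 = 179 + 0.416667 + 0.005000 = 179.421667
  E ⇒ keep positive
Point 2:
  Latitude: 38′ + 42.7″ = 38.71167′; 0 + 38.71167/60 = 0.645194
  hemisphere S, so the sign is −
  λ: 92° + 33/60 + 39.74/3600 = 92 + 0.550000 + 0.011039 = 92.561039
  E → positive
Point 3:
  Lat: 53′ + 13″ = 53.21667′; 0 + 53.21667/60 = 0.886944
  N ⇒ keep positive
  Longitude: 15′ + 44.4″ = 15.74000′; 157 + 15.74000/60 = 157.262333
  hemisphere W, so the sign is −
Point 4:
  Latitude: 17′ + 5″ = 17.08333′; 67 + 17.08333/60 = 67.284722
  N → positive
  Lon: 134° + 8/60 + 4/3600 = 134 + 0.133333 + 0.001111 = 134.134444
  E → positive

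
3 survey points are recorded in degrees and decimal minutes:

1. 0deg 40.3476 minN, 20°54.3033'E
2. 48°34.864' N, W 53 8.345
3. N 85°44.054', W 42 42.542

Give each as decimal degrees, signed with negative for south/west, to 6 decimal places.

1. 0.672460, 20.905055
2. 48.581067, -53.139083
3. 85.734233, -42.709033

Point 1:
  φ: 40.3476′ = 0.672460°; total 0.6724600
  N ⇒ keep positive
  Longitude: 20 + 54.3033/60 = 20.9050550
  E ⇒ keep positive
Point 2:
  Latitude: 34.864′ = 0.581067°; total 48.5810667
  N ⇒ keep positive
  λ: 53 + 8.345/60 = 53.1390833
  W ⇒ negate
Point 3:
  φ: 44.054′ = 0.734233°; total 85.7342333
  N ⇒ keep positive
  Longitude: 42.542′ = 0.709033°; total 42.7090333
  hemisphere W, so the sign is −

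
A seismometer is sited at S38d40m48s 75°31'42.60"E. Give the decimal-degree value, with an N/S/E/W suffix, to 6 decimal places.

Latitude: 40′ + 48″ = 40.80000′; 38 + 40.80000/60 = 38.6800000
Lon: 31′ + 42.6″ = 31.71000′; 75 + 31.71000/60 = 75.5285000

38.680000° S, 75.528500° E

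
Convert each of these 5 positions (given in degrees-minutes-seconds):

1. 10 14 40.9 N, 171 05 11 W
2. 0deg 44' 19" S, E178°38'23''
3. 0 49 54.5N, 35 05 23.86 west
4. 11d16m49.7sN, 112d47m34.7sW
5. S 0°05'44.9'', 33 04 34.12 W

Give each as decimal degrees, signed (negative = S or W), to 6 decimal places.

Point 1:
  φ: 10° + 14/60 + 40.9/3600 = 10 + 0.233333 + 0.011361 = 10.2446944
  N → positive
  Longitude: 171 + 5/60 + 11/3600 = 171.0863889
  hemisphere W, so the sign is −
Point 2:
  Latitude: 44′ + 19″ = 44.31667′; 0 + 44.31667/60 = 0.7386111
  hemisphere S, so the sign is −
  Lon: 178 + 38/60 + 23/3600 = 178.6397222
  E → positive
Point 3:
  Latitude: 49′ + 54.5″ = 49.90833′; 0 + 49.90833/60 = 0.8318056
  N ⇒ keep positive
  λ: 35° + 5/60 + 23.86/3600 = 35 + 0.083333 + 0.006628 = 35.0899611
  W ⇒ negate
Point 4:
  Lat: 11° + 16/60 + 49.7/3600 = 11 + 0.266667 + 0.013806 = 11.2804722
  N → positive
  λ: 112 + 47/60 + 34.7/3600 = 112.7929722
  hemisphere W, so the sign is −
Point 5:
  Lat: 5′ + 44.9″ = 5.74833′; 0 + 5.74833/60 = 0.0958056
  S ⇒ negate
  Lon: 4′ + 34.12″ = 4.56867′; 33 + 4.56867/60 = 33.0761444
  W ⇒ negate

1. 10.244694, -171.086389
2. -0.738611, 178.639722
3. 0.831806, -35.089961
4. 11.280472, -112.792972
5. -0.095806, -33.076144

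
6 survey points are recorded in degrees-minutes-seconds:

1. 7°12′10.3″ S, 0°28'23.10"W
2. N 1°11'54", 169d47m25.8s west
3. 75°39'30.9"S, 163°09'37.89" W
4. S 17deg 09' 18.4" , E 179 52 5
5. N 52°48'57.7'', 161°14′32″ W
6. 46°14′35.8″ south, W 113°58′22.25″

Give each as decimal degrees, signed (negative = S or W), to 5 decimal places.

Point 1:
  Latitude: 12′ + 10.3″ = 12.17167′; 7 + 12.17167/60 = 7.202861
  S → negative
  λ: 0° + 28/60 + 23.1/3600 = 0 + 0.466667 + 0.006417 = 0.473083
  W → negative
Point 2:
  Latitude: 1 + 11/60 + 54/3600 = 1.198333
  N ⇒ keep positive
  λ: 169° + 47/60 + 25.8/3600 = 169 + 0.783333 + 0.007167 = 169.790500
  W → negative
Point 3:
  φ: 39′ + 30.9″ = 39.51500′; 75 + 39.51500/60 = 75.658583
  hemisphere S, so the sign is −
  Longitude: 163° + 9/60 + 37.89/3600 = 163 + 0.150000 + 0.010525 = 163.160525
  hemisphere W, so the sign is −
Point 4:
  Latitude: 17 + 9/60 + 18.4/3600 = 17.155111
  S → negative
  λ: 179 + 52/60 + 5/3600 = 179.868056
  E ⇒ keep positive
Point 5:
  φ: 52° + 48/60 + 57.7/3600 = 52 + 0.800000 + 0.016028 = 52.816028
  N → positive
  λ: 161° + 14/60 + 32/3600 = 161 + 0.233333 + 0.008889 = 161.242222
  hemisphere W, so the sign is −
Point 6:
  Latitude: 46° + 14/60 + 35.8/3600 = 46 + 0.233333 + 0.009944 = 46.243278
  hemisphere S, so the sign is −
  Lon: 58′ + 22.25″ = 58.37083′; 113 + 58.37083/60 = 113.972847
  W ⇒ negate

1. -7.20286, -0.47308
2. 1.19833, -169.79050
3. -75.65858, -163.16053
4. -17.15511, 179.86806
5. 52.81603, -161.24222
6. -46.24328, -113.97285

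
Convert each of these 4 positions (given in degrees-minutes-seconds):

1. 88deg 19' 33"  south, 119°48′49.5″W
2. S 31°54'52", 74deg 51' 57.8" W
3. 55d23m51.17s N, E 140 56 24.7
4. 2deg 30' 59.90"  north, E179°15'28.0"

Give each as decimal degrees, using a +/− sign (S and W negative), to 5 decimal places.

1. -88.32583, -119.81375
2. -31.91444, -74.86606
3. 55.39755, 140.94019
4. 2.51664, 179.25778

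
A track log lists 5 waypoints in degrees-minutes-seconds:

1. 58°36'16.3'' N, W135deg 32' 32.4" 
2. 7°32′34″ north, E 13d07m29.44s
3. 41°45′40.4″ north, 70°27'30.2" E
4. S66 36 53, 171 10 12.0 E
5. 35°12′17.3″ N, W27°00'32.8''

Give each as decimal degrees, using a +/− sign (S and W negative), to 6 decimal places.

1. 58.604528, -135.542333
2. 7.542778, 13.124844
3. 41.761222, 70.458389
4. -66.614722, 171.170000
5. 35.204806, -27.009111

Point 1:
  φ: 36′ + 16.3″ = 36.27167′; 58 + 36.27167/60 = 58.6045278
  N ⇒ keep positive
  λ: 135 + 32/60 + 32.4/3600 = 135.5423333
  hemisphere W, so the sign is −
Point 2:
  φ: 7° + 32/60 + 34/3600 = 7 + 0.533333 + 0.009444 = 7.5427778
  N → positive
  λ: 13° + 7/60 + 29.44/3600 = 13 + 0.116667 + 0.008178 = 13.1248444
  E ⇒ keep positive
Point 3:
  Latitude: 41 + 45/60 + 40.4/3600 = 41.7612222
  N → positive
  λ: 70 + 27/60 + 30.2/3600 = 70.4583889
  E ⇒ keep positive
Point 4:
  Lat: 66 + 36/60 + 53/3600 = 66.6147222
  S ⇒ negate
  Lon: 171 + 10/60 + 12/3600 = 171.1700000
  E ⇒ keep positive
Point 5:
  φ: 35 + 12/60 + 17.3/3600 = 35.2048056
  N ⇒ keep positive
  Longitude: 27 + 0/60 + 32.8/3600 = 27.0091111
  hemisphere W, so the sign is −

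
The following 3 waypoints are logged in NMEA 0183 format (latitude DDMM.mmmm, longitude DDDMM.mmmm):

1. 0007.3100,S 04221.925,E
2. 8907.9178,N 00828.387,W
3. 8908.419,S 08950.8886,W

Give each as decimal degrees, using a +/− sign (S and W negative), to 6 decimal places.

Point 1:
  Latitude: degrees = first 2 digits = 0, minutes = 7.31; 0 + 7.31/60 = 0.1218333
  S ⇒ negate
  Lon: degrees = first 3 digits = 42, minutes = 21.925; 42 + 21.925/60 = 42.3654167
  E → positive
Point 2:
  φ: degrees = first 2 digits = 89, minutes = 7.9178; 89 + 7.9178/60 = 89.1319633
  N ⇒ keep positive
  Lon: degrees = first 3 digits = 8, minutes = 28.387; 8 + 28.387/60 = 8.4731167
  W → negative
Point 3:
  Lat: degrees = first 2 digits = 89, minutes = 8.419; 89 + 8.419/60 = 89.1403167
  S → negative
  λ: degrees = first 3 digits = 89, minutes = 50.8886; 89 + 50.8886/60 = 89.8481433
  W ⇒ negate

1. -0.121833, 42.365417
2. 89.131963, -8.473117
3. -89.140317, -89.848143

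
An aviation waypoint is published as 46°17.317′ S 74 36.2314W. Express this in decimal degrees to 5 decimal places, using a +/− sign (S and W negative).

-46.28862, -74.60386

Latitude: 17.317′ = 0.288617°; total 46.288617
S → negative
Lon: 74 + 36.2314/60 = 74.603857
W ⇒ negate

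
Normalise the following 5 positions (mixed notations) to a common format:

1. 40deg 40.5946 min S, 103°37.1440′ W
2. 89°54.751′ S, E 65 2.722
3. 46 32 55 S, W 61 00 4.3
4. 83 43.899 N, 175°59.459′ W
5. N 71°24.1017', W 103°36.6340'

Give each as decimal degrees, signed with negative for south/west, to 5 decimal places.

Point 1:
  Lat: 40.5946′ = 0.676577°; total 40.676577
  S ⇒ negate
  Longitude: 37.144′ = 0.619067°; total 103.619067
  W ⇒ negate
Point 2:
  Lat: 89 + 54.751/60 = 89.912517
  S → negative
  Longitude: 2.722′ = 0.045367°; total 65.045367
  E → positive
Point 3:
  φ: 32′ + 55″ = 32.91667′; 46 + 32.91667/60 = 46.548611
  hemisphere S, so the sign is −
  Longitude: 61° + 0/60 + 4.3/3600 = 61 + 0.000000 + 0.001194 = 61.001194
  W → negative
Point 4:
  Latitude: 43.899′ = 0.731650°; total 83.731650
  N → positive
  λ: 175 + 59.459/60 = 175.990983
  hemisphere W, so the sign is −
Point 5:
  φ: 24.1017′ = 0.401695°; total 71.401695
  N → positive
  Longitude: 103 + 36.634/60 = 103.610567
  hemisphere W, so the sign is −

1. -40.67658, -103.61907
2. -89.91252, 65.04537
3. -46.54861, -61.00119
4. 83.73165, -175.99098
5. 71.40170, -103.61057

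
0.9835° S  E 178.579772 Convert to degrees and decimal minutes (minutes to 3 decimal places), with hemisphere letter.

φ: 0° + 0.983500 × 60 = 0° 59.01000′
λ: minutes = (178.579772 − 178) × 60 = 34.78632

0° 59.010′ S, 178° 34.786′ E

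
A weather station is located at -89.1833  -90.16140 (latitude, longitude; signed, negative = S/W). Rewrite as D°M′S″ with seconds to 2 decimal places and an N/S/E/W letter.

89°10′59.88″ S, 90°09′41.04″ W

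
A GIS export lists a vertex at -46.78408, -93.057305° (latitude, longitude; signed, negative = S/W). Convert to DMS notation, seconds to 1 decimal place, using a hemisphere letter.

46°47′2.7″ S, 93°03′26.3″ W

Latitude is negative → S; |value| = 46.784080
φ: 0.784080° → 47.04480′; 0.04480 × 60 = 2.688″
Longitude is negative → W; |value| = 93.057305
Longitude: 0.057305 × 60 = 3.43830′ → 3′, remainder × 60 = 26.298″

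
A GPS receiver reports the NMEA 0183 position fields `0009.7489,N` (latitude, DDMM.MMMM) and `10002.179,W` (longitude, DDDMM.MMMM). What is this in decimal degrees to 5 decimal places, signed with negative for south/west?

0.16248, -100.03632

Latitude: split at 2 digits → 00° and 9.7489′; 0 + 9.7489/60 = 0.162482
N ⇒ keep positive
λ: split at 3 digits → 100° and 2.179′; 100 + 2.179/60 = 100.036317
W → negative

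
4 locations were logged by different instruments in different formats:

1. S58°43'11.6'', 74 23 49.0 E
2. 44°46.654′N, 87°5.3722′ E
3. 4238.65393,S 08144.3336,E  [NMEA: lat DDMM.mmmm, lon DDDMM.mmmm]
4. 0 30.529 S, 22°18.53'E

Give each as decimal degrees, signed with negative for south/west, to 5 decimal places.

1. -58.71989, 74.39694
2. 44.77757, 87.08954
3. -42.64423, 81.73889
4. -0.50882, 22.30883

Point 1:
  Latitude: 58° + 43/60 + 11.6/3600 = 58 + 0.716667 + 0.003222 = 58.719889
  hemisphere S, so the sign is −
  Lon: 74 + 23/60 + 49/3600 = 74.396944
  E ⇒ keep positive
Point 2:
  Lat: 44 + 46.654/60 = 44.777567
  N → positive
  λ: 87 + 5.3722/60 = 87.089537
  E → positive
Point 3:
  Latitude: degrees = first 2 digits = 42, minutes = 38.65393; 42 + 38.65393/60 = 42.644232
  S → negative
  Lon: degrees = first 3 digits = 81, minutes = 44.3336; 81 + 44.3336/60 = 81.738893
  E ⇒ keep positive
Point 4:
  φ: 0 + 30.529/60 = 0.508817
  S → negative
  λ: 18.53′ = 0.308833°; total 22.308833
  E → positive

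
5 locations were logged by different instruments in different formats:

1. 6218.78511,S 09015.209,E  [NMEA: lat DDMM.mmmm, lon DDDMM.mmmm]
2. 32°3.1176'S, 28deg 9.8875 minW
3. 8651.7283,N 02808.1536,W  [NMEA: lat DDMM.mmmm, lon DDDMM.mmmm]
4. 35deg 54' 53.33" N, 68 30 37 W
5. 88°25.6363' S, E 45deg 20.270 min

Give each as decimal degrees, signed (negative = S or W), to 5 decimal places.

1. -62.31309, 90.25348
2. -32.05196, -28.16479
3. 86.86214, -28.13589
4. 35.91481, -68.51028
5. -88.42727, 45.33783

Point 1:
  Lat: split at 2 digits → 62° and 18.78511′; 62 + 18.78511/60 = 62.313085
  S → negative
  Lon: split at 3 digits → 090° and 15.209′; 90 + 15.209/60 = 90.253483
  E ⇒ keep positive
Point 2:
  Latitude: 32 + 3.1176/60 = 32.051960
  S → negative
  λ: 28 + 9.8875/60 = 28.164792
  W ⇒ negate
Point 3:
  Lat: degrees = first 2 digits = 86, minutes = 51.7283; 86 + 51.7283/60 = 86.862138
  N ⇒ keep positive
  Longitude: split at 3 digits → 028° and 8.1536′; 28 + 8.1536/60 = 28.135893
  W ⇒ negate
Point 4:
  Lat: 35° + 54/60 + 53.33/3600 = 35 + 0.900000 + 0.014814 = 35.914814
  N → positive
  λ: 68 + 30/60 + 37/3600 = 68.510278
  W ⇒ negate
Point 5:
  Lat: 25.6363′ = 0.427272°; total 88.427272
  hemisphere S, so the sign is −
  Longitude: 45 + 20.27/60 = 45.337833
  E → positive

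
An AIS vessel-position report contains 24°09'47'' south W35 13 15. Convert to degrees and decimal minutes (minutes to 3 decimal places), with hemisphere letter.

24° 9.783′ S, 35° 13.250′ W

φ: seconds/60 = 0.78333; minutes = 9 + 0.78333 = 9.78333
λ: 13 + 15/60 = 13.25000′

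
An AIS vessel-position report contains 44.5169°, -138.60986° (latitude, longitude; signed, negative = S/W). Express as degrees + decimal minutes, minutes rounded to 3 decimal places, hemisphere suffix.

44° 31.014′ N, 138° 36.592′ W

Latitude: 44° + 0.516900 × 60 = 44° 31.01400′
Longitude is negative → W; |value| = 138.609860
Longitude: 138° + 0.609860 × 60 = 138° 36.59160′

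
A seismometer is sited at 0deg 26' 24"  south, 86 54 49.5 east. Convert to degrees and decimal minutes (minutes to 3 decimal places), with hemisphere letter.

Lat: 26 + 24/60 = 26.40000′
λ: seconds/60 = 0.82500; minutes = 54 + 0.82500 = 54.82500

0° 26.400′ S, 86° 54.825′ E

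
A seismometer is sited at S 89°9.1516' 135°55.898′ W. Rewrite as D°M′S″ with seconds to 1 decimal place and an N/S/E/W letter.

89°09′9.1″ S, 135°55′53.9″ W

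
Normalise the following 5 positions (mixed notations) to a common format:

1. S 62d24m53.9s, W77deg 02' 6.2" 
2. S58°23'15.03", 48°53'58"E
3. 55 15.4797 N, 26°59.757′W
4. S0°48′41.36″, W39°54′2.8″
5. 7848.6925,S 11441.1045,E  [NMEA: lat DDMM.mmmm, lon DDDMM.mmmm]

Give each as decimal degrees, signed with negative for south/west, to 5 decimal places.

Point 1:
  φ: 24′ + 53.9″ = 24.89833′; 62 + 24.89833/60 = 62.414972
  hemisphere S, so the sign is −
  Longitude: 77 + 2/60 + 6.2/3600 = 77.035056
  W ⇒ negate
Point 2:
  Latitude: 58° + 23/60 + 15.03/3600 = 58 + 0.383333 + 0.004175 = 58.387508
  S ⇒ negate
  Lon: 53′ + 58″ = 53.96667′; 48 + 53.96667/60 = 48.899444
  E ⇒ keep positive
Point 3:
  φ: 15.4797′ = 0.257995°; total 55.257995
  N → positive
  Lon: 59.757′ = 0.995950°; total 26.995950
  W ⇒ negate
Point 4:
  φ: 0 + 48/60 + 41.36/3600 = 0.811489
  hemisphere S, so the sign is −
  λ: 54′ + 2.8″ = 54.04667′; 39 + 54.04667/60 = 39.900778
  hemisphere W, so the sign is −
Point 5:
  Lat: degrees = first 2 digits = 78, minutes = 48.6925; 78 + 48.6925/60 = 78.811542
  hemisphere S, so the sign is −
  Longitude: degrees = first 3 digits = 114, minutes = 41.1045; 114 + 41.1045/60 = 114.685075
  E → positive

1. -62.41497, -77.03506
2. -58.38751, 48.89944
3. 55.25800, -26.99595
4. -0.81149, -39.90078
5. -78.81154, 114.68508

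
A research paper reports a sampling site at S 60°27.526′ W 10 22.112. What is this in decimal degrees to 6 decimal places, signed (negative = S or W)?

Latitude: 60 + 27.526/60 = 60.4587667
S ⇒ negate
Longitude: 22.112′ = 0.368533°; total 10.3685333
W ⇒ negate

-60.458767, -10.368533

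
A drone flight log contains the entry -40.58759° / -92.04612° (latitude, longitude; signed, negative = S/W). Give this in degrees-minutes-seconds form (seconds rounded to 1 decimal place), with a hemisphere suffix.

Latitude is negative → S; |value| = 40.587590
φ: whole degrees 40; 35.25540′ → 35′ and 15.324″
Longitude is negative → W; |value| = 92.046120
Lon: 0.046120 × 60 = 2.76720′ → 2′, remainder × 60 = 46.032″

40°35′15.3″ S, 92°02′46.0″ W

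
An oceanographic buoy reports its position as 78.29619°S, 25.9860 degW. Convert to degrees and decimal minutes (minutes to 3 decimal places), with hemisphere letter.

Latitude: fractional part 0.296190 → 17.77140 minutes
λ: fractional part 0.986000 → 59.16000 minutes

78° 17.771′ S, 25° 59.160′ W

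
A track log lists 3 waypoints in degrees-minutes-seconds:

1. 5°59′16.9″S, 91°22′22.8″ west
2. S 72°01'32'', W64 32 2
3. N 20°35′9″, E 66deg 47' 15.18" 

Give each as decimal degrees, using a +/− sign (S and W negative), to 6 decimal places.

1. -5.988028, -91.373000
2. -72.025556, -64.533889
3. 20.585833, 66.787550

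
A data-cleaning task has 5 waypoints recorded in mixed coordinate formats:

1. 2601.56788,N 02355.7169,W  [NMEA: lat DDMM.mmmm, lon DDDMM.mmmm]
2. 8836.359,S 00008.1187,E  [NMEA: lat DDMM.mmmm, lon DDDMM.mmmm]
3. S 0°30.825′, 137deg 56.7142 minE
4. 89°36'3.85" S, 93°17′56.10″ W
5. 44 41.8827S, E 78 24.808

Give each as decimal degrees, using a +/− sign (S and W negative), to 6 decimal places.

1. 26.026131, -23.928615
2. -88.605983, 0.135312
3. -0.513750, 137.945237
4. -89.601069, -93.298917
5. -44.698045, 78.413467

Point 1:
  Lat: degrees = first 2 digits = 26, minutes = 1.56788; 26 + 1.56788/60 = 26.0261313
  N ⇒ keep positive
  λ: split at 3 digits → 023° and 55.7169′; 23 + 55.7169/60 = 23.9286150
  hemisphere W, so the sign is −
Point 2:
  φ: split at 2 digits → 88° and 36.359′; 88 + 36.359/60 = 88.6059833
  S ⇒ negate
  Longitude: split at 3 digits → 000° and 8.1187′; 0 + 8.1187/60 = 0.1353117
  E ⇒ keep positive
Point 3:
  Lat: 30.825′ = 0.513750°; total 0.5137500
  hemisphere S, so the sign is −
  Lon: 137 + 56.7142/60 = 137.9452367
  E → positive
Point 4:
  φ: 89° + 36/60 + 3.85/3600 = 89 + 0.600000 + 0.001069 = 89.6010694
  S ⇒ negate
  Longitude: 17′ + 56.1″ = 17.93500′; 93 + 17.93500/60 = 93.2989167
  W → negative
Point 5:
  Latitude: 44 + 41.8827/60 = 44.6980450
  hemisphere S, so the sign is −
  Lon: 24.808′ = 0.413467°; total 78.4134667
  E → positive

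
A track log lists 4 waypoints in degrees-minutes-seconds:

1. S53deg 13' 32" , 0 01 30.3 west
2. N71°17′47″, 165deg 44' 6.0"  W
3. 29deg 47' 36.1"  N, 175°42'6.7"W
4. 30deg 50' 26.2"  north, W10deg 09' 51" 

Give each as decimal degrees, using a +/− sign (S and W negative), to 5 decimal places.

Point 1:
  Latitude: 53° + 13/60 + 32/3600 = 53 + 0.216667 + 0.008889 = 53.225556
  hemisphere S, so the sign is −
  λ: 0 + 1/60 + 30.3/3600 = 0.025083
  W ⇒ negate
Point 2:
  Lat: 71 + 17/60 + 47/3600 = 71.296389
  N ⇒ keep positive
  Longitude: 44′ + 6″ = 44.10000′; 165 + 44.10000/60 = 165.735000
  hemisphere W, so the sign is −
Point 3:
  Lat: 47′ + 36.1″ = 47.60167′; 29 + 47.60167/60 = 29.793361
  N ⇒ keep positive
  Lon: 175 + 42/60 + 6.7/3600 = 175.701861
  W → negative
Point 4:
  φ: 30° + 50/60 + 26.2/3600 = 30 + 0.833333 + 0.007278 = 30.840611
  N → positive
  Longitude: 10° + 9/60 + 51/3600 = 10 + 0.150000 + 0.014167 = 10.164167
  W → negative

1. -53.22556, -0.02508
2. 71.29639, -165.73500
3. 29.79336, -175.70186
4. 30.84061, -10.16417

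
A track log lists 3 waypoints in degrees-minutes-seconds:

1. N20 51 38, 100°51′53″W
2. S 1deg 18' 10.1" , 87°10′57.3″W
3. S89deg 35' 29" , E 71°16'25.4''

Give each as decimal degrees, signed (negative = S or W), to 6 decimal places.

1. 20.860556, -100.864722
2. -1.302806, -87.182583
3. -89.591389, 71.273722

Point 1:
  φ: 20° + 51/60 + 38/3600 = 20 + 0.850000 + 0.010556 = 20.8605556
  N ⇒ keep positive
  Longitude: 51′ + 53″ = 51.88333′; 100 + 51.88333/60 = 100.8647222
  W ⇒ negate
Point 2:
  Lat: 1° + 18/60 + 10.1/3600 = 1 + 0.300000 + 0.002806 = 1.3028056
  S → negative
  λ: 10′ + 57.3″ = 10.95500′; 87 + 10.95500/60 = 87.1825833
  W ⇒ negate
Point 3:
  φ: 89 + 35/60 + 29/3600 = 89.5913889
  S → negative
  λ: 71° + 16/60 + 25.4/3600 = 71 + 0.266667 + 0.007056 = 71.2737222
  E ⇒ keep positive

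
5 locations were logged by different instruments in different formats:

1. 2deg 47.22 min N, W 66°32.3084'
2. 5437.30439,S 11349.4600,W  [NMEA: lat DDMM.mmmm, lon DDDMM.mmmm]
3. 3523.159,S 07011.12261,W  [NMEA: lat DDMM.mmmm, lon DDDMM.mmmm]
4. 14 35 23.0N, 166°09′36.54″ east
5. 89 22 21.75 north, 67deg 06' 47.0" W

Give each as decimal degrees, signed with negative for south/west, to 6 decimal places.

Point 1:
  φ: 47.22′ = 0.787000°; total 2.7870000
  N ⇒ keep positive
  λ: 66 + 32.3084/60 = 66.5384733
  W ⇒ negate
Point 2:
  φ: split at 2 digits → 54° and 37.30439′; 54 + 37.30439/60 = 54.6217398
  S ⇒ negate
  Longitude: degrees = first 3 digits = 113, minutes = 49.46; 113 + 49.46/60 = 113.8243333
  W ⇒ negate
Point 3:
  Latitude: split at 2 digits → 35° and 23.159′; 35 + 23.159/60 = 35.3859833
  S ⇒ negate
  λ: degrees = first 3 digits = 70, minutes = 11.12261; 70 + 11.12261/60 = 70.1853768
  W ⇒ negate
Point 4:
  Latitude: 35′ + 23″ = 35.38333′; 14 + 35.38333/60 = 14.5897222
  N ⇒ keep positive
  λ: 9′ + 36.54″ = 9.60900′; 166 + 9.60900/60 = 166.1601500
  E → positive
Point 5:
  φ: 89° + 22/60 + 21.75/3600 = 89 + 0.366667 + 0.006042 = 89.3727083
  N → positive
  Longitude: 6′ + 47″ = 6.78333′; 67 + 6.78333/60 = 67.1130556
  hemisphere W, so the sign is −

1. 2.787000, -66.538473
2. -54.621740, -113.824333
3. -35.385983, -70.185377
4. 14.589722, 166.160150
5. 89.372708, -67.113056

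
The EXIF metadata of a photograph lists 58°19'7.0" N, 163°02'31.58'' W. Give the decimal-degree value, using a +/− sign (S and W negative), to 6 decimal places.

58.318611, -163.042106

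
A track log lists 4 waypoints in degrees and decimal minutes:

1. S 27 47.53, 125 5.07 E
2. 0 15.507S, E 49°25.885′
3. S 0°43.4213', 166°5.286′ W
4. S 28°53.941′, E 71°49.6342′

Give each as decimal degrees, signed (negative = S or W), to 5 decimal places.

1. -27.79217, 125.08450
2. -0.25845, 49.43142
3. -0.72369, -166.08810
4. -28.89902, 71.82724

Point 1:
  Lat: 27 + 47.53/60 = 27.792167
  hemisphere S, so the sign is −
  λ: 125 + 5.07/60 = 125.084500
  E → positive
Point 2:
  Lat: 0 + 15.507/60 = 0.258450
  hemisphere S, so the sign is −
  Longitude: 25.885′ = 0.431417°; total 49.431417
  E → positive
Point 3:
  Lat: 0 + 43.4213/60 = 0.723688
  S → negative
  Lon: 166 + 5.286/60 = 166.088100
  hemisphere W, so the sign is −
Point 4:
  Lat: 28 + 53.941/60 = 28.899017
  S ⇒ negate
  Longitude: 49.6342′ = 0.827237°; total 71.827237
  E ⇒ keep positive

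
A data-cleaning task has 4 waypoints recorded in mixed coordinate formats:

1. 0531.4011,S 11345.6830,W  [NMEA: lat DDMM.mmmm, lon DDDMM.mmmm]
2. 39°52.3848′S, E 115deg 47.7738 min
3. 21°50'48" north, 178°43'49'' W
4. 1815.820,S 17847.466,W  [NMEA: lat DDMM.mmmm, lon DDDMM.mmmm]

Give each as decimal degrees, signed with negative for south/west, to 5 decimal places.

1. -5.52335, -113.76138
2. -39.87308, 115.79623
3. 21.84667, -178.73028
4. -18.26367, -178.79110

Point 1:
  Latitude: split at 2 digits → 05° and 31.4011′; 5 + 31.4011/60 = 5.523352
  S → negative
  Lon: degrees = first 3 digits = 113, minutes = 45.683; 113 + 45.683/60 = 113.761383
  W ⇒ negate
Point 2:
  Lat: 52.3848′ = 0.873080°; total 39.873080
  hemisphere S, so the sign is −
  λ: 47.7738′ = 0.796230°; total 115.796230
  E ⇒ keep positive
Point 3:
  Lat: 21° + 50/60 + 48/3600 = 21 + 0.833333 + 0.013333 = 21.846667
  N → positive
  Longitude: 43′ + 49″ = 43.81667′; 178 + 43.81667/60 = 178.730278
  hemisphere W, so the sign is −
Point 4:
  Lat: split at 2 digits → 18° and 15.82′; 18 + 15.82/60 = 18.263667
  hemisphere S, so the sign is −
  λ: degrees = first 3 digits = 178, minutes = 47.466; 178 + 47.466/60 = 178.791100
  W → negative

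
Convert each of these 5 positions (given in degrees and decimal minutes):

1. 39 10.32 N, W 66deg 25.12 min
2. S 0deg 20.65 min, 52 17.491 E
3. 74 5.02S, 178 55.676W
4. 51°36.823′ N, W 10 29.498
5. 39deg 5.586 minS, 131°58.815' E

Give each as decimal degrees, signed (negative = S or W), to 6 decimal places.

1. 39.172000, -66.418667
2. -0.344167, 52.291517
3. -74.083667, -178.927933
4. 51.613717, -10.491633
5. -39.093100, 131.980250

Point 1:
  Lat: 10.32′ = 0.172000°; total 39.1720000
  N → positive
  Lon: 25.12′ = 0.418667°; total 66.4186667
  hemisphere W, so the sign is −
Point 2:
  φ: 20.65′ = 0.344167°; total 0.3441667
  S → negative
  λ: 17.491′ = 0.291517°; total 52.2915167
  E → positive
Point 3:
  φ: 74 + 5.02/60 = 74.0836667
  S → negative
  Longitude: 178 + 55.676/60 = 178.9279333
  hemisphere W, so the sign is −
Point 4:
  Latitude: 51 + 36.823/60 = 51.6137167
  N ⇒ keep positive
  Lon: 29.498′ = 0.491633°; total 10.4916333
  hemisphere W, so the sign is −
Point 5:
  φ: 39 + 5.586/60 = 39.0931000
  hemisphere S, so the sign is −
  Lon: 131 + 58.815/60 = 131.9802500
  E → positive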